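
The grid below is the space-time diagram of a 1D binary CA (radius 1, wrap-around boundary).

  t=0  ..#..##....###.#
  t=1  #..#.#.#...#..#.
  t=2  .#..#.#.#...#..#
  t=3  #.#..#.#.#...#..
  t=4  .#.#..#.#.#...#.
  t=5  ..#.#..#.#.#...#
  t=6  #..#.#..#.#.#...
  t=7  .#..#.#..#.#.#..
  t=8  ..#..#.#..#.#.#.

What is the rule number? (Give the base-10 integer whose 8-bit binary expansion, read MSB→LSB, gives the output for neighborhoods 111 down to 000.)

  nb ###: next=.  (t=0,i=12, bit7=0)
  nb ##.: next=.  (t=0,i=6, bit6=0)
  nb #.#: next=#  (t=0,i=14, bit5=1)
  nb #..: next=#  (t=0,i=0, bit4=1)
  nb .##: next=#  (t=0,i=5, bit3=1)
  nb .#.: next=.  (t=0,i=2, bit2=0)
  nb ..#: next=.  (t=0,i=1, bit1=0)
  nb ...: next=.  (t=0,i=8, bit0=0)
  bits 00111000 = 56

56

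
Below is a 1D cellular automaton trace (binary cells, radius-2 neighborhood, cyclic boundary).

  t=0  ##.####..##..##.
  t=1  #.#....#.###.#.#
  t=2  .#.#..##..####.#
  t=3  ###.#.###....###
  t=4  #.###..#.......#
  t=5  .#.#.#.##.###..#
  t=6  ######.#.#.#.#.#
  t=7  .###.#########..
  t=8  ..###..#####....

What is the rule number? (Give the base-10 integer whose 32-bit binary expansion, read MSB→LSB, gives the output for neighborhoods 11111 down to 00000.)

  [31] ##### => #  t=3,i=0
  [30] ####. => .  t=0,i=5
  [29] ###.# => #  t=1,i=11
  [28] ###.. => .  t=0,i=6
  [27] ##.## => #  t=0,i=2
  [26] ##.#. => #  t=1,i=1
  [25] ##..# => #  t=0,i=7
  [24] ##... => .  t=3,i=9
  [23] #.### => .  t=0,i=3
  [22] #.##. => #  t=0,i=0
  [21] #.#.# => #  t=1,i=13
  [20] #.#.. => .  t=1,i=2
  [19] #..## => .  t=0,i=8
  [18] #..#. => .  t=4,i=6
  [17] #...# => .  t=7,i=15
  [16] #.... => .  t=1,i=4
  [15] .#### => .  t=0,i=4
  [14] .###. => #  t=1,i=10
  [13] .##.# => .  t=0,i=1
  [12] .##.. => #  t=0,i=10
  [11] .#.## => .  t=1,i=8
  [10] .#.#. => #  t=2,i=0
  [9] .#..# => #  t=2,i=4
  [8] .#... => #  t=1,i=3
  [7] ..### => .  t=2,i=10
  [6] ..##. => #  t=0,i=9
  [5] ..#.# => #  t=1,i=7
  [4] ..#.. => #  t=4,i=7
  [3] ...## => .  t=3,i=12
  [2] ...#. => #  t=1,i=6
  [1] ....# => .  t=1,i=5
  [0] ..... => #  t=4,i=10
  bits 10101110011000000101011101110101 = 2925549429

2925549429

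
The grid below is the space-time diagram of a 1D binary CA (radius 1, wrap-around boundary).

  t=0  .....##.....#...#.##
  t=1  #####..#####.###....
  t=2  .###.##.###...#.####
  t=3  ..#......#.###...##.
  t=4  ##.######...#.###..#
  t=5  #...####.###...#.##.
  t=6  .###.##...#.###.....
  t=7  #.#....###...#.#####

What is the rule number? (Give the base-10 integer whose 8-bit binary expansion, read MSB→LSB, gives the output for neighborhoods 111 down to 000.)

147

  nb ###: next=#  (t=1,i=1, bit7=1)
  nb ##.: next=.  (t=0,i=6, bit6=0)
  nb #.#: next=.  (t=0,i=17, bit5=0)
  nb #..: next=#  (t=0,i=0, bit4=1)
  nb .##: next=.  (t=0,i=5, bit3=0)
  nb .#.: next=.  (t=0,i=12, bit2=0)
  nb ..#: next=#  (t=0,i=4, bit1=1)
  nb ...: next=#  (t=0,i=1, bit0=1)
  bits 10010011 = 147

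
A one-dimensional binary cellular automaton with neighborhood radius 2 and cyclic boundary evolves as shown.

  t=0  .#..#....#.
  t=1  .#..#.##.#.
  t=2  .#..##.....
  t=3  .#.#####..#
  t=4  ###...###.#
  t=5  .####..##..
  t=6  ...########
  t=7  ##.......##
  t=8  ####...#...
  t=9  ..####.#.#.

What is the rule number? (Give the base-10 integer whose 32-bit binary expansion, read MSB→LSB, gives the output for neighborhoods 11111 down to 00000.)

  #####|.  b31=0 t=3,i=5
  ####.|#  b30=1 t=3,i=6
  ###.#|#  b29=1 t=4,i=8
  ###..|#  b28=1 t=3,i=7
  ##.##|.  b27=0 t=4,i=9
  ##.#.|.  b26=0 t=1,i=8
  ##..#|#  b25=1 t=3,i=8
  ##...|#  b24=1 t=2,i=6
  #.###|.  b23=0 t=3,i=3
  #.##.|.  b22=0 t=1,i=6
  #.#.#|#  b21=1 t=3,i=1
  #.#..|.  b20=0 t=1,i=9
  #..##|#  b19=1 t=2,i=3
  #..#.|.  b18=0 t=0,i=0
  #...#|#  b17=1 t=4,i=4
  #....|#  b16=1 t=0,i=6
  .####|.  b15=0 t=3,i=4
  .###.|#  b14=1 t=4,i=7
  .##.#|.  b13=0 t=1,i=7
  .##..|#  b12=1 t=2,i=5
  .#.##|#  b11=1 t=1,i=5
  .#.#.|#  b10=1 t=3,i=0
  .#..#|.  b9=0 t=0,i=2
  .#...|.  b8=0 t=0,i=5
  ..###|.  b7=0 t=4,i=6
  ..##.|#  b6=1 t=2,i=4
  ..#.#|#  b5=1 t=1,i=4
  ..#..|#  b4=1 t=0,i=1
  ...##|.  b3=0 t=4,i=5
  ...#.|.  b2=0 t=0,i=8
  ....#|#  b1=1 t=0,i=7
  .....|.  b0=0 t=2,i=8
  bits 01110011001010110101110001110010 = 1932221554

1932221554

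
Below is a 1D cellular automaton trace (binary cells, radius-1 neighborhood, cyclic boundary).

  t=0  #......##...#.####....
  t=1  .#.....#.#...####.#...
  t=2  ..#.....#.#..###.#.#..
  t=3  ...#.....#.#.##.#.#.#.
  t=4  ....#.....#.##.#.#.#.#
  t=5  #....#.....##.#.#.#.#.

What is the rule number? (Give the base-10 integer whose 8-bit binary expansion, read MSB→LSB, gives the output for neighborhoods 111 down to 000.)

184

  nb ###: next=#  (t=0,i=15, bit7=1)
  nb ##.: next=.  (t=0,i=8, bit6=0)
  nb #.#: next=#  (t=0,i=13, bit5=1)
  nb #..: next=#  (t=0,i=1, bit4=1)
  nb .##: next=#  (t=0,i=7, bit3=1)
  nb .#.: next=.  (t=0,i=0, bit2=0)
  nb ..#: next=.  (t=0,i=6, bit1=0)
  nb ...: next=.  (t=0,i=2, bit0=0)
  bits 10111000 = 184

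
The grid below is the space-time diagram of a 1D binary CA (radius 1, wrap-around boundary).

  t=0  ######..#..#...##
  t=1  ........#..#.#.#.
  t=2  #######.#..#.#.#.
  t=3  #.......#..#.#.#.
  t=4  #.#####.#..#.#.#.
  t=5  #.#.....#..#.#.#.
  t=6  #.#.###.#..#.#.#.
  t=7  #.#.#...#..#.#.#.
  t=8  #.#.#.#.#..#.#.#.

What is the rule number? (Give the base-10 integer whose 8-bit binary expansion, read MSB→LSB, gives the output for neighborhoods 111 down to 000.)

  [7] ### => .  t=0,i=0
  [6] ##. => .  t=0,i=5
  [5] #.# => .  t=1,i=12
  [4] #.. => .  t=0,i=6
  [3] .## => #  t=0,i=15
  [2] .#. => #  t=0,i=8
  [1] ..# => .  t=0,i=7
  [0] ... => #  t=0,i=13
  bits 00001101 = 13

13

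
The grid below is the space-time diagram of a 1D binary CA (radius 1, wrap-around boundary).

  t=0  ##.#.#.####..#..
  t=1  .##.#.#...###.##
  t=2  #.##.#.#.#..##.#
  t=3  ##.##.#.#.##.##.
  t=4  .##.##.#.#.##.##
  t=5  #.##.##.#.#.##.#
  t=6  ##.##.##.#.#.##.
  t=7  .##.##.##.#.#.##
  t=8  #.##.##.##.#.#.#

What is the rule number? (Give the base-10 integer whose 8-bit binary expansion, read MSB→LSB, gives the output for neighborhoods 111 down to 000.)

114

  ### -> .   bit 7 = 0  t=0,i=8
  ##. -> #   bit 6 = 1  t=0,i=1
  #.# -> #   bit 5 = 1  t=0,i=2
  #.. -> #   bit 4 = 1  t=0,i=11
  .## -> .   bit 3 = 0  t=0,i=0
  .#. -> .   bit 2 = 0  t=0,i=3
  ..# -> #   bit 1 = 1  t=0,i=12
  ... -> .   bit 0 = 0  t=1,i=8
  bits 01110010 = 114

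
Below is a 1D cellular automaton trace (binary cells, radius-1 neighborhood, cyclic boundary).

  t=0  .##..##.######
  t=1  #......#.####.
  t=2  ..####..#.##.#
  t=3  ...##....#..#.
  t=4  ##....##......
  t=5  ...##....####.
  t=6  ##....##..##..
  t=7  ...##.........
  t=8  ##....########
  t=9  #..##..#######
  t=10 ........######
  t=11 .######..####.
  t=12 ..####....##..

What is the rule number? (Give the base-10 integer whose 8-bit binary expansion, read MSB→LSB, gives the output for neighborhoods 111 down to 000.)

  [7] ### => #  t=0,i=9
  [6] ##. => .  t=0,i=2
  [5] #.# => #  t=0,i=0
  [4] #.. => .  t=0,i=3
  [3] .## => .  t=0,i=1
  [2] .#. => .  t=1,i=0
  [1] ..# => .  t=0,i=4
  [0] ... => #  t=1,i=2
  bits 10100001 = 161

161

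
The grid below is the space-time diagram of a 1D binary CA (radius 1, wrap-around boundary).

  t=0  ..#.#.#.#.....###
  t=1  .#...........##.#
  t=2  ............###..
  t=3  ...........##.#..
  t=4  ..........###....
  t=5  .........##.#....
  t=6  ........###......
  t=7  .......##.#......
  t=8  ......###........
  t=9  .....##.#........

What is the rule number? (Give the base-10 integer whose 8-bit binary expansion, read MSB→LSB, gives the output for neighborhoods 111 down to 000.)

  ###|.  b7=0 t=0,i=15
  ##.|#  b6=1 t=0,i=16
  #.#|.  b5=0 t=0,i=3
  #..|.  b4=0 t=0,i=0
  .##|#  b3=1 t=0,i=14
  .#.|.  b2=0 t=0,i=2
  ..#|#  b1=1 t=0,i=1
  ...|.  b0=0 t=0,i=10
  bits 01001010 = 74

74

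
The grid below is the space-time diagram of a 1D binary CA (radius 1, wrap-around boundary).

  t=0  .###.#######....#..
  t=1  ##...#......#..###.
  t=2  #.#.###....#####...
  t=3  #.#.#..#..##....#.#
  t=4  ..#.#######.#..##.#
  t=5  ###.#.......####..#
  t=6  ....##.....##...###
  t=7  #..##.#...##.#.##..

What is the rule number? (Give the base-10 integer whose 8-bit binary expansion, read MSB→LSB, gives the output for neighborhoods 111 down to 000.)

  ### -> .   bit 7 = 0  t=0,i=2
  ##. -> .   bit 6 = 0  t=0,i=3
  #.# -> .   bit 5 = 0  t=0,i=4
  #.. -> #   bit 4 = 1  t=0,i=12
  .## -> #   bit 3 = 1  t=0,i=1
  .#. -> #   bit 2 = 1  t=0,i=16
  ..# -> #   bit 1 = 1  t=0,i=0
  ... -> .   bit 0 = 0  t=0,i=13
  bits 00011110 = 30

30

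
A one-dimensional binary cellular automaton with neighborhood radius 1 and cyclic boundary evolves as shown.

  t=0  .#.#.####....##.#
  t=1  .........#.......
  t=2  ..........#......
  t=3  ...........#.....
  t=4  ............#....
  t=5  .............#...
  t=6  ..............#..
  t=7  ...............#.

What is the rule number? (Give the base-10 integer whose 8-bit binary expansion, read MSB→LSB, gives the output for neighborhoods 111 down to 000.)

  nb ###: next=.  (t=0,i=6, bit7=0)
  nb ##.: next=.  (t=0,i=8, bit6=0)
  nb #.#: next=.  (t=0,i=0, bit5=0)
  nb #..: next=#  (t=0,i=9, bit4=1)
  nb .##: next=.  (t=0,i=5, bit3=0)
  nb .#.: next=.  (t=0,i=1, bit2=0)
  nb ..#: next=.  (t=0,i=12, bit1=0)
  nb ...: next=.  (t=0,i=10, bit0=0)
  bits 00010000 = 16

16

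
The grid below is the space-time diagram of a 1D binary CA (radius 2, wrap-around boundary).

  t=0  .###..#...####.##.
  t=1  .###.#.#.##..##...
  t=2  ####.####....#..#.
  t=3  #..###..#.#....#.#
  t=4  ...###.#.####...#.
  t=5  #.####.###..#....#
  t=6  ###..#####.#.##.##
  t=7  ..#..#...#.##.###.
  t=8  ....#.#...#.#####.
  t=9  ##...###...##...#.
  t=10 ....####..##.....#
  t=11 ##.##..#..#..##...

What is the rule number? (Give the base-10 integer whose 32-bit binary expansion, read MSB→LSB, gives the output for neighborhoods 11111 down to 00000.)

951414217

  [31] ##### => .  t=6,i=0
  [30] ####. => .  t=0,i=12
  [29] ###.# => #  t=0,i=13
  [28] ###.. => #  t=0,i=3
  [27] ##.## => #  t=0,i=14
  [26] ##.#. => .  t=1,i=4
  [25] ##..# => .  t=0,i=4
  [24] ##... => .  t=1,i=15
  [23] #.### => #  t=2,i=0
  [22] #.##. => .  t=0,i=15
  [21] #.#.# => #  t=1,i=5
  [20] #.#.. => #  t=3,i=10
  [19] #..## => .  t=0,i=0
  [18] #..#. => #  t=0,i=5
  [17] #...# => .  t=0,i=8
  [16] #.... => #  t=1,i=16
  [15] .#### => .  t=0,i=11
  [14] .###. => #  t=0,i=2
  [13] .##.# => #  t=5,i=0
  [12] .##.. => .  t=0,i=16
  [11] .#.## => #  t=1,i=8
  [10] .#.#. => #  t=1,i=6
  [9] .#..# => .  t=2,i=14
  [8] .#... => #  t=0,i=7
  [7] ..### => #  t=0,i=1
  [6] ..##. => #  t=1,i=13
  [5] ..#.# => .  t=2,i=16
  [4] ..#.. => .  t=0,i=6
  [3] ...## => #  t=0,i=9
  [2] ...#. => .  t=2,i=12
  [1] ....# => .  t=1,i=17
  [0] ..... => #  t=8,i=1
  bits 00111000101101010110110111001001 = 951414217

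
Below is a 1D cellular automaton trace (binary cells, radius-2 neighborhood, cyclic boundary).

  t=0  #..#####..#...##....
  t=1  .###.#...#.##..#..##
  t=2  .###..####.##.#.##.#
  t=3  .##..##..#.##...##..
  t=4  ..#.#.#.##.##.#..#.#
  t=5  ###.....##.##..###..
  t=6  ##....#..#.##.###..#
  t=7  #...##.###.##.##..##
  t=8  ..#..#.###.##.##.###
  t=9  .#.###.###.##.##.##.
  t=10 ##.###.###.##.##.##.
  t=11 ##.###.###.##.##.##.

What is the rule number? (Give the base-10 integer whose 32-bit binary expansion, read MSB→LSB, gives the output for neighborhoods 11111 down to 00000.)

2697884582

  [31] ##### => #  t=0,i=5
  [30] ####. => .  t=0,i=6
  [29] ###.# => #  t=1,i=3
  [28] ###.. => .  t=0,i=7
  [27] ##.## => .  t=1,i=0
  [26] ##.#. => .  t=1,i=4
  [25] ##..# => .  t=0,i=8
  [24] ##... => .  t=0,i=16
  [23] #.### => #  t=1,i=1
  [22] #.##. => #  t=1,i=11
  [21] #.#.# => .  t=2,i=14
  [20] #.#.. => .  t=1,i=5
  [19] #..## => #  t=0,i=2
  [18] #..#. => #  t=0,i=9
  [17] #...# => #  t=0,i=12
  [16] #.... => .  t=0,i=17
  [15] .#### => .  t=0,i=4
  [14] .###. => #  t=1,i=2
  [13] .##.# => #  t=1,i=19
  [12] .##.. => #  t=0,i=15
  [11] .#.## => .  t=1,i=10
  [10] .#.#. => .  t=4,i=3
  [9] .#..# => #  t=0,i=1
  [8] .#... => #  t=0,i=11
  [7] ..### => #  t=0,i=3
  [6] ..##. => .  t=0,i=14
  [5] ..#.# => #  t=1,i=9
  [4] ..#.. => .  t=0,i=0
  [3] ...## => .  t=0,i=13
  [2] ...#. => #  t=0,i=19
  [1] ....# => #  t=0,i=18
  [0] ..... => .  t=5,i=5
  bits 10100000110011100111001110100110 = 2697884582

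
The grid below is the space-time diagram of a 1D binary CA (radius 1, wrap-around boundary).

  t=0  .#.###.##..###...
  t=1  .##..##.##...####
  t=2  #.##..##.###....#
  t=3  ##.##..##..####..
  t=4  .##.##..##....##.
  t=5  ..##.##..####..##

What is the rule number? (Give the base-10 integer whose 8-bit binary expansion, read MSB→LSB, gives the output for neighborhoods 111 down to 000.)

117

  ###|.  b7=0 t=0,i=4
  ##.|#  b6=1 t=0,i=5
  #.#|#  b5=1 t=0,i=2
  #..|#  b4=1 t=0,i=9
  .##|.  b3=0 t=0,i=3
  .#.|#  b2=1 t=0,i=1
  ..#|.  b1=0 t=0,i=0
  ...|#  b0=1 t=0,i=15
  bits 01110101 = 117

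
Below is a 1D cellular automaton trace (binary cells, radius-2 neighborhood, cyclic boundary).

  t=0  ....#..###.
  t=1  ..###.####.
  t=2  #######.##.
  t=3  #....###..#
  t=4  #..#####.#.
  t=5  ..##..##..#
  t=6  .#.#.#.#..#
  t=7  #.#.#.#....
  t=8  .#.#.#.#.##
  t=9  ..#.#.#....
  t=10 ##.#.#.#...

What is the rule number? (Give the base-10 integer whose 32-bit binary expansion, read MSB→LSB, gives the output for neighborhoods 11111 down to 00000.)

2022331806

  ##### -> .   bit 31 = 0  t=2,i=2
  ####. -> #   bit 30 = 1  t=1,i=8
  ###.# -> #   bit 29 = 1  t=1,i=4
  ###.. -> #   bit 28 = 1  t=0,i=9
  ##.## -> #   bit 27 = 1  t=1,i=5
  ##.#. -> .   bit 26 = 0  t=4,i=8
  ##..# -> .   bit 25 = 0  t=3,i=8
  ##... -> .   bit 24 = 0  t=0,i=10
  #.### -> #   bit 23 = 1  t=1,i=6
  #.##. -> .   bit 22 = 0  t=2,i=8
  #.#.# -> .   bit 21 = 0  t=4,i=9
  #.#.. -> .   bit 20 = 0  t=4,i=0
  #..## -> #   bit 19 = 1  t=0,i=6
  #..#. -> .   bit 18 = 0  t=5,i=9
  #...# -> #   bit 17 = 1  t=1,i=0
  #.... -> .   bit 16 = 0  t=0,i=0
  .#### -> .   bit 15 = 0  t=1,i=7
  .###. -> #   bit 14 = 1  t=0,i=8
  .##.# -> .   bit 13 = 0  t=2,i=9
  .##.. -> #   bit 12 = 1  t=3,i=0
  .#.## -> .   bit 11 = 0  t=8,i=8
  .#.#. -> #   bit 10 = 1  t=4,i=10
  .#..# -> .   bit 9 = 0  t=0,i=5
  .#... -> #   bit 8 = 1  t=7,i=7
  ..### -> #   bit 7 = 1  t=0,i=7
  ..##. -> .   bit 6 = 0  t=3,i=10
  ..#.# -> .   bit 5 = 0  t=6,i=10
  ..#.. -> #   bit 4 = 1  t=0,i=4
  ...## -> #   bit 3 = 1  t=1,i=1
  ...#. -> #   bit 2 = 1  t=0,i=3
  ....# -> #   bit 1 = 1  t=0,i=2
  ..... -> .   bit 0 = 0  t=0,i=1
  bits 01111000100010100101010110011110 = 2022331806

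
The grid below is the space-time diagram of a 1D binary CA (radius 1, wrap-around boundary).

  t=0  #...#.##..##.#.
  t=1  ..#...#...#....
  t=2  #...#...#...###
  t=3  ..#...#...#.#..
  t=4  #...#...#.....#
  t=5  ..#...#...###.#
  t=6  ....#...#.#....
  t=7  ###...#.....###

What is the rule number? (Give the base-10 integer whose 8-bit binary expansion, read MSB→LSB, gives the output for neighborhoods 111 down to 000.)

  ###|.  b7=0 t=2,i=13
  ##.|.  b6=0 t=0,i=7
  #.#|.  b5=0 t=0,i=5
  #..|.  b4=0 t=0,i=1
  .##|#  b3=1 t=0,i=6
  .#.|.  b2=0 t=0,i=0
  ..#|.  b1=0 t=0,i=3
  ...|#  b0=1 t=0,i=2
  bits 00001001 = 9

9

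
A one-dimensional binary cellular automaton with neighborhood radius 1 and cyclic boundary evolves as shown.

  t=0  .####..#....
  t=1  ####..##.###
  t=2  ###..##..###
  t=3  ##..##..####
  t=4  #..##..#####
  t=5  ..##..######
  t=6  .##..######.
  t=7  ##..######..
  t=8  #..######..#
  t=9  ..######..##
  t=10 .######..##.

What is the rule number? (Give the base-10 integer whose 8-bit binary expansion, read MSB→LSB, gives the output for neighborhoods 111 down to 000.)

  ###|#  b7=1 t=0,i=2
  ##.|.  b6=0 t=0,i=4
  #.#|.  b5=0 t=1,i=8
  #..|.  b4=0 t=0,i=5
  .##|#  b3=1 t=0,i=1
  .#.|#  b2=1 t=0,i=7
  ..#|#  b1=1 t=0,i=0
  ...|#  b0=1 t=0,i=9
  bits 10001111 = 143

143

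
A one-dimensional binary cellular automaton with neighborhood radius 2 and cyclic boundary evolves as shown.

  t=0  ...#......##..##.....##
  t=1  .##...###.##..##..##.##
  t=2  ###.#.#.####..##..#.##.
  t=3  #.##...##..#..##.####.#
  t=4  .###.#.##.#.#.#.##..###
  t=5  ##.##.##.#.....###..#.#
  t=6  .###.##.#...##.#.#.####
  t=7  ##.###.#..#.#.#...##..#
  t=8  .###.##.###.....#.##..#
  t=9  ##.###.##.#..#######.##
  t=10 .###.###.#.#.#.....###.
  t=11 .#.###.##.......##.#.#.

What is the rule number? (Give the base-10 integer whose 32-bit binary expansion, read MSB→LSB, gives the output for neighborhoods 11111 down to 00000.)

1019615975

  ##### -> .   bit 31 = 0  t=9,i=15
  ####. -> .   bit 30 = 0  t=2,i=10
  ###.# -> #   bit 29 = 1  t=1,i=8
  ###.. -> #   bit 28 = 1  t=2,i=11
  ##.## -> #   bit 27 = 1  t=1,i=0
  ##.#. -> #   bit 26 = 1  t=2,i=3
  ##..# -> .   bit 25 = 0  t=0,i=12
  ##... -> .   bit 24 = 0  t=0,i=0
  #.### -> #   bit 23 = 1  t=2,i=0
  #.##. -> #   bit 22 = 1  t=1,i=1
  #.#.# -> .   bit 21 = 0  t=2,i=4
  #.#.. -> .   bit 20 = 0  t=5,i=9
  #..## -> .   bit 19 = 0  t=0,i=13
  #..#. -> #   bit 18 = 1  t=2,i=17
  #...# -> #   bit 17 = 1  t=0,i=1
  #.... -> .   bit 16 = 0  t=0,i=5
  .#### -> .   bit 15 = 0  t=2,i=9
  .###. -> .   bit 14 = 0  t=1,i=7
  .##.# -> .   bit 13 = 0  t=1,i=19
  .##.. -> #   bit 12 = 1  t=0,i=11
  .#.## -> #   bit 11 = 1  t=2,i=7
  .#.#. -> .   bit 10 = 0  t=2,i=5
  .#..# -> #   bit 9 = 1  t=3,i=12
  .#... -> .   bit 8 = 0  t=0,i=4
  ..### -> #   bit 7 = 1  t=1,i=6
  ..##. -> #   bit 6 = 1  t=0,i=10
  ..#.# -> #   bit 5 = 1  t=2,i=18
  ..#.. -> .   bit 4 = 0  t=0,i=3
  ...## -> .   bit 3 = 0  t=0,i=9
  ...#. -> #   bit 2 = 1  t=0,i=2
  ....# -> #   bit 1 = 1  t=0,i=8
  ..... -> #   bit 0 = 1  t=0,i=6
  bits 00111100110001100001101011100111 = 1019615975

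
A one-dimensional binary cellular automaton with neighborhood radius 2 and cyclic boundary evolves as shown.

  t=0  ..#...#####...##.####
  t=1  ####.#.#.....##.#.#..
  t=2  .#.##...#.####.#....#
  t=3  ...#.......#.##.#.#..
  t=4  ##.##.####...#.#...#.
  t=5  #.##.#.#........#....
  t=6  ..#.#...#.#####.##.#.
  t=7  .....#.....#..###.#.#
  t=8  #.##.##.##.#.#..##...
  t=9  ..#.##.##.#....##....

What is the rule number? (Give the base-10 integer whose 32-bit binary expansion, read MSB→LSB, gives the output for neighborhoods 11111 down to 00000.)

776765787

  #####|.  b31=0 t=0,i=8
  ####.|.  b30=0 t=0,i=9
  ###.#|#  b29=1 t=1,i=3
  ###..|.  b28=0 t=0,i=10
  ##.##|#  b27=1 t=0,i=16
  ##.#.|#  b26=1 t=1,i=4
  ##..#|#  b25=1 t=0,i=0
  ##...|.  b24=0 t=0,i=11
  #.###|.  b23=0 t=0,i=17
  #.##.|#  b22=1 t=2,i=3
  #.#.#|.  b21=0 t=1,i=5
  #.#..|.  b20=0 t=1,i=7
  #..##|#  b19=1 t=1,i=20
  #..#.|#  b18=1 t=0,i=1
  #...#|.  b17=0 t=0,i=4
  #....|.  b16=0 t=1,i=9
  .####|#  b15=1 t=0,i=7
  .###.|.  b14=0 t=7,i=15
  .##.#|.  b13=0 t=0,i=15
  .##..|.  b12=0 t=2,i=4
  .#.##|.  b11=0 t=2,i=2
  .#.#.|.  b10=0 t=1,i=6
  .#..#|.  b9=0 t=1,i=19
  .#...|#  b8=1 t=0,i=3
  ..###|.  b7=0 t=0,i=6
  ..##.|#  b6=1 t=0,i=14
  ..#.#|.  b5=0 t=2,i=8
  ..#..|#  b4=1 t=0,i=2
  ...##|#  b3=1 t=0,i=5
  ...#.|.  b2=0 t=2,i=7
  ....#|#  b1=1 t=1,i=11
  .....|#  b0=1 t=1,i=10
  bits 00101110010011001000000101011011 = 776765787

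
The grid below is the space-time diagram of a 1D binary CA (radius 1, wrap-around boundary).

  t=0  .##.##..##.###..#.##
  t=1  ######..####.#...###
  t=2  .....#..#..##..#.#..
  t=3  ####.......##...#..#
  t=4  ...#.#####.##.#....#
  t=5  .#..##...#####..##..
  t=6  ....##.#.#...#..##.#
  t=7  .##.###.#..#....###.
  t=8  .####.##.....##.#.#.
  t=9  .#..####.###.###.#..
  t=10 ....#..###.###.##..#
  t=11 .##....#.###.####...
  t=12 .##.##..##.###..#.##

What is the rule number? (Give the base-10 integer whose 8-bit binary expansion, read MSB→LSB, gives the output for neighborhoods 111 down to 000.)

105

  ###|.  b7=0 t=0,i=12
  ##.|#  b6=1 t=0,i=2
  #.#|#  b5=1 t=0,i=0
  #..|.  b4=0 t=0,i=6
  .##|#  b3=1 t=0,i=1
  .#.|.  b2=0 t=0,i=16
  ..#|.  b1=0 t=0,i=7
  ...|#  b0=1 t=1,i=15
  bits 01101001 = 105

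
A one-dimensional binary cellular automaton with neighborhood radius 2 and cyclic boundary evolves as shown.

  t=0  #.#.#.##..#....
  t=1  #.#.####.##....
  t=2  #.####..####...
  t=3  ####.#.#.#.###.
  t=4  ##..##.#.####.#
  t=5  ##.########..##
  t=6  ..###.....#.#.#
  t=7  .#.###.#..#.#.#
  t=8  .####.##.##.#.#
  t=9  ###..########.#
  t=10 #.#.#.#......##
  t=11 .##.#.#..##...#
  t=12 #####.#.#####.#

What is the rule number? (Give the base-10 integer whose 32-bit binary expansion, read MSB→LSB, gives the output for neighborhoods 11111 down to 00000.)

503249009

  nb #####: next=.  (t=5,i=5, bit31=0)
  nb ####.: next=.  (t=1,i=6, bit30=0)
  nb ###.#: next=.  (t=1,i=7, bit29=0)
  nb ###..: next=#  (t=2,i=5, bit28=1)
  nb ##.##: next=#  (t=1,i=8, bit27=1)
  nb ##.#.: next=#  (t=3,i=4, bit26=1)
  nb ##..#: next=.  (t=0,i=8, bit25=0)
  nb ##...: next=#  (t=1,i=11, bit24=1)
  nb #.###: next=#  (t=1,i=4, bit23=1)
  nb #.##.: next=#  (t=0,i=6, bit22=1)
  nb #.#.#: next=#  (t=0,i=2, bit21=1)
  nb #.#..: next=#  (t=6,i=14, bit20=1)
  nb #..##: next=#  (t=2,i=7, bit19=1)
  nb #..#.: next=#  (t=0,i=9, bit18=1)
  nb #...#: next=#  (t=2,i=13, bit17=1)
  nb #....: next=.  (t=0,i=12, bit16=0)
  nb .####: next=#  (t=1,i=5, bit15=1)
  nb .###.: next=#  (t=3,i=12, bit14=1)
  nb .##.#: next=#  (t=4,i=5, bit13=1)
  nb .##..: next=#  (t=0,i=7, bit12=1)
  nb .#.##: next=#  (t=0,i=5, bit11=1)
  nb .#.#.: next=.  (t=0,i=1, bit10=0)
  nb .#..#: next=.  (t=6,i=0, bit9=0)
  nb .#...: next=.  (t=0,i=11, bit8=0)
  nb ..###: next=.  (t=2,i=8, bit7=0)
  nb ..##.: next=#  (t=4,i=4, bit6=1)
  nb ..#.#: next=#  (t=0,i=0, bit5=1)
  nb ..#..: next=#  (t=0,i=10, bit4=1)
  nb ...##: next=.  (t=10,i=12, bit3=0)
  nb ...#.: next=.  (t=0,i=14, bit2=0)
  nb ....#: next=.  (t=0,i=13, bit1=0)
  nb .....: next=#  (t=6,i=7, bit0=1)
  bits 00011101111111101111100001110001 = 503249009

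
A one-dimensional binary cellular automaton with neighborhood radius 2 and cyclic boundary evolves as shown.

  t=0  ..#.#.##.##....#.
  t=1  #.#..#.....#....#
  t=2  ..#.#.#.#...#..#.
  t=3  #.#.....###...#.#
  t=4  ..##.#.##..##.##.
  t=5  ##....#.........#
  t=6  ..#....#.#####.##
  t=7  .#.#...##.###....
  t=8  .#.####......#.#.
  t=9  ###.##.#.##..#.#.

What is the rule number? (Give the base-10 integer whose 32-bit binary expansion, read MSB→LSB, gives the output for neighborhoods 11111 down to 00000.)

  ##### -> #   bit 31 = 1  t=6,i=11
  ####. -> #   bit 30 = 1  t=6,i=12
  ###.# -> .   bit 29 = 0  t=6,i=13
  ###.. -> .   bit 28 = 0  t=3,i=10
  ##.## -> .   bit 27 = 0  t=0,i=8
  ##.#. -> .   bit 26 = 0  t=1,i=1
  ##..# -> .   bit 25 = 0  t=4,i=9
  ##... -> #   bit 24 = 1  t=0,i=11
  #.### -> .   bit 23 = 0  t=6,i=9
  #.##. -> .   bit 22 = 0  t=0,i=6
  #.#.# -> .   bit 21 = 0  t=0,i=4
  #.#.. -> #   bit 20 = 1  t=1,i=2
  #..## -> .   bit 19 = 0  t=4,i=10
  #..#. -> #   bit 18 = 1  t=1,i=4
  #...# -> #   bit 17 = 1  t=0,i=0
  #.... -> .   bit 16 = 0  t=0,i=12
  .#### -> #   bit 15 = 1  t=6,i=10
  .###. -> .   bit 14 = 0  t=3,i=9
  .##.# -> .   bit 13 = 0  t=0,i=7
  .##.. -> .   bit 12 = 0  t=0,i=10
  .#.## -> #   bit 11 = 1  t=0,i=5
  .#.#. -> .   bit 10 = 0  t=0,i=3
  .#..# -> .   bit 9 = 0  t=1,i=3
  .#... -> #   bit 8 = 1  t=0,i=16
  ..### -> #   bit 7 = 1  t=3,i=8
  ..##. -> .   bit 6 = 0  t=1,i=16
  ..#.# -> #   bit 5 = 1  t=0,i=2
  ..#.. -> .   bit 4 = 0  t=0,i=15
  ...## -> #   bit 3 = 1  t=1,i=15
  ...#. -> .   bit 2 = 0  t=0,i=1
  ....# -> .   bit 1 = 0  t=0,i=13
  ..... -> #   bit 0 = 1  t=1,i=8
  bits 11000001000101101000100110101001 = 3239479721

3239479721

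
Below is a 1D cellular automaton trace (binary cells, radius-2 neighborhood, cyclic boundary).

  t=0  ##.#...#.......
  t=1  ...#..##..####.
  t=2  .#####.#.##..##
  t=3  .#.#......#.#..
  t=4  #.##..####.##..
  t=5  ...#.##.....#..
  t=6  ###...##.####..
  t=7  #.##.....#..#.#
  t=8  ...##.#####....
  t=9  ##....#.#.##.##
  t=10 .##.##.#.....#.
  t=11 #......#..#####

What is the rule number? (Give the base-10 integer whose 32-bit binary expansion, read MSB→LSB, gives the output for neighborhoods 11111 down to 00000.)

2442663575

  #####|#  b31=1 t=2,i=3
  ####.|.  b30=0 t=1,i=12
  ###.#|.  b29=0 t=2,i=5
  ###..|#  b28=1 t=1,i=13
  ##.##|.  b27=0 t=2,i=0
  ##.#.|.  b26=0 t=0,i=2
  ##..#|.  b25=0 t=1,i=8
  ##...|#  b24=1 t=1,i=14
  #.###|#  b23=1 t=2,i=1
  #.##.|.  b22=0 t=2,i=9
  #.#.#|.  b21=0 t=2,i=7
  #.#..|#  b20=1 t=0,i=3
  #..##|#  b19=1 t=1,i=5
  #..#.|.  b18=0 t=4,i=14
  #...#|.  b17=0 t=0,i=5
  #....|.  b16=0 t=0,i=9
  .####|.  b15=0 t=1,i=11
  .###.|.  b14=0 t=6,i=1
  .##.#|.  b13=0 t=0,i=1
  .##..|#  b12=1 t=1,i=7
  .#.##|.  b11=0 t=2,i=8
  .#.#.|#  b10=1 t=3,i=2
  .#..#|#  b9=1 t=1,i=4
  .#...|.  b8=0 t=0,i=4
  ..###|#  b7=1 t=1,i=10
  ..##.|.  b6=0 t=0,i=0
  ..#.#|.  b5=0 t=3,i=1
  ..#..|#  b4=1 t=0,i=7
  ...##|.  b3=0 t=0,i=14
  ...#.|#  b2=1 t=0,i=6
  ....#|#  b1=1 t=0,i=13
  .....|#  b0=1 t=0,i=10
  bits 10010001100110000001011010010111 = 2442663575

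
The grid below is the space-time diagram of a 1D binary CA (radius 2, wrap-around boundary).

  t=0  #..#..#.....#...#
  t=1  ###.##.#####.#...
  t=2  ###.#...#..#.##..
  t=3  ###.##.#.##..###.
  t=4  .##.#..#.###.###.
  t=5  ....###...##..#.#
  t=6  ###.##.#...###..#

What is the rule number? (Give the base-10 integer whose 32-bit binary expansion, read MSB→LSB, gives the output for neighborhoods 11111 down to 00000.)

  nb #####: next=.  (t=1,i=9, bit31=0)
  nb ####.: next=.  (t=1,i=10, bit30=0)
  nb ###.#: next=#  (t=1,i=2, bit29=1)
  nb ###..: next=.  (t=4,i=15, bit28=0)
  nb ##.##: next=.  (t=1,i=3, bit27=0)
  nb ##.#.: next=.  (t=1,i=12, bit26=0)
  nb ##..#: next=#  (t=0,i=1, bit25=1)
  nb ##...: next=#  (t=5,i=7, bit24=1)
  nb #.###: next=.  (t=1,i=7, bit23=0)
  nb #.##.: next=#  (t=1,i=4, bit22=1)
  nb #.#.#: next=#  (t=3,i=7, bit21=1)
  nb #.#..: next=#  (t=1,i=13, bit20=1)
  nb #..##: next=.  (t=2,i=16, bit19=0)
  nb #..#.: next=#  (t=0,i=2, bit18=1)
  nb #...#: next=.  (t=0,i=14, bit17=0)
  nb #....: next=#  (t=0,i=8, bit16=1)
  nb .####: next=#  (t=1,i=8, bit15=1)
  nb .###.: next=#  (t=1,i=1, bit14=1)
  nb .##.#: next=.  (t=1,i=5, bit13=0)
  nb .##..: next=#  (t=0,i=0, bit12=1)
  nb .#.##: next=.  (t=2,i=12, bit11=0)
  nb .#.#.: next=.  (t=5,i=15, bit10=0)
  nb .#..#: next=#  (t=0,i=4, bit9=1)
  nb .#...: next=#  (t=0,i=7, bit8=1)
  nb ..###: next=#  (t=1,i=0, bit7=1)
  nb ..##.: next=.  (t=0,i=16, bit6=0)
  nb ..#.#: next=.  (t=2,i=11, bit5=0)
  nb ..#..: next=.  (t=0,i=3, bit4=0)
  nb ...##: next=.  (t=0,i=15, bit3=0)
  nb ...#.: next=#  (t=0,i=11, bit2=1)
  nb ....#: next=#  (t=0,i=10, bit1=1)
  nb .....: next=#  (t=0,i=9, bit0=1)
  bits 00100011011101011101001110000111 = 594924423

594924423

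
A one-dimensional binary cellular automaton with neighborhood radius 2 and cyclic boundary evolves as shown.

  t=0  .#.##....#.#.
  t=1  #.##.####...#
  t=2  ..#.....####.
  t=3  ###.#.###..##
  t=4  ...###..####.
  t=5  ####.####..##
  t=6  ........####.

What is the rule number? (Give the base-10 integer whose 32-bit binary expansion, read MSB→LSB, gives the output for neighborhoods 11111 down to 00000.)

  ##### -> .   bit 31 = 0  t=3,i=0
  ####. -> .   bit 30 = 0  t=1,i=7
  ###.# -> .   bit 29 = 0  t=3,i=2
  ###.. -> #   bit 28 = 1  t=1,i=8
  ##.## -> .   bit 27 = 0  t=1,i=1
  ##.#. -> #   bit 26 = 1  t=3,i=3
  ##..# -> #   bit 25 = 1  t=3,i=9
  ##... -> #   bit 24 = 1  t=0,i=5
  #.### -> .   bit 23 = 0  t=1,i=5
  #.##. -> #   bit 22 = 1  t=0,i=3
  #.#.# -> #   bit 21 = 1  t=3,i=4
  #.#.. -> .   bit 20 = 0  t=0,i=11
  #..## -> #   bit 19 = 1  t=3,i=10
  #..#. -> #   bit 18 = 1  t=0,i=0
  #...# -> #   bit 17 = 1  t=1,i=10
  #.... -> #   bit 16 = 1  t=0,i=6
  .#### -> .   bit 15 = 0  t=1,i=6
  .###. -> .   bit 14 = 0  t=3,i=7
  .##.# -> .   bit 13 = 0  t=1,i=0
  .##.. -> .   bit 12 = 0  t=0,i=4
  .#.## -> #   bit 11 = 1  t=0,i=2
  .#.#. -> .   bit 10 = 0  t=0,i=10
  .#..# -> #   bit 9 = 1  t=0,i=12
  .#... -> .   bit 8 = 0  t=2,i=3
  ..### -> #   bit 7 = 1  t=2,i=8
  ..##. -> .   bit 6 = 0  t=1,i=12
  ..#.# -> .   bit 5 = 0  t=0,i=1
  ..#.. -> #   bit 4 = 1  t=2,i=2
  ...## -> #   bit 3 = 1  t=1,i=11
  ...#. -> #   bit 2 = 1  t=0,i=8
  ....# -> #   bit 1 = 1  t=0,i=7
  ..... -> .   bit 0 = 0  t=2,i=5
  bits 00010111011011110000101010011110 = 393153182

393153182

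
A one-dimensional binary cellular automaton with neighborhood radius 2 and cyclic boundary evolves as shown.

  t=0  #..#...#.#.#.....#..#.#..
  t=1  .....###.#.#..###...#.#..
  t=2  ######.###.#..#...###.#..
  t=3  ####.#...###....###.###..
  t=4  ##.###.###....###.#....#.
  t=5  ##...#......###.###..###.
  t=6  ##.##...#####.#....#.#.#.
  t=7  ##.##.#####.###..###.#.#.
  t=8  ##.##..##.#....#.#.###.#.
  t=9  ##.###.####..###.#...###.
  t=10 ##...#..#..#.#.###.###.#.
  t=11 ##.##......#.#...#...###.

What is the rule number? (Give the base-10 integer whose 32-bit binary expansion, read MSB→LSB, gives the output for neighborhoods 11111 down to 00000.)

2792534255

  #####|#  b31=1 t=2,i=2
  ####.|.  b30=0 t=2,i=4
  ###.#|#  b29=1 t=1,i=7
  ###..|.  b28=0 t=1,i=16
  ##.##|.  b27=0 t=2,i=6
  ##.#.|#  b26=1 t=1,i=8
  ##..#|#  b25=1 t=3,i=23
  ##...|.  b24=0 t=1,i=17
  #.###|.  b23=0 t=2,i=7
  #.##.|#  b22=1 t=4,i=0
  #.#.#|#  b21=1 t=0,i=9
  #.#..|#  b20=1 t=0,i=11
  #..##|.  b19=0 t=1,i=13
  #..#.|.  b18=0 t=0,i=2
  #...#|#  b17=1 t=0,i=5
  #....|.  b16=0 t=0,i=13
  .####|#  b15=1 t=2,i=1
  .###.|.  b14=0 t=1,i=6
  .##.#|#  b13=1 t=4,i=1
  .##..|#  b12=1 t=5,i=1
  .#.##|.  b11=0 t=4,i=24
  .#.#.|.  b10=0 t=0,i=8
  .#..#|.  b9=0 t=0,i=1
  .#...|.  b8=0 t=0,i=4
  ..###|#  b7=1 t=1,i=5
  ..##.|#  b6=1 t=8,i=7
  ..#.#|#  b5=1 t=0,i=7
  ..#..|.  b4=0 t=0,i=0
  ...##|#  b3=1 t=1,i=4
  ...#.|#  b2=1 t=0,i=6
  ....#|#  b1=1 t=0,i=15
  .....|#  b0=1 t=0,i=14
  bits 10100110011100101011000011101111 = 2792534255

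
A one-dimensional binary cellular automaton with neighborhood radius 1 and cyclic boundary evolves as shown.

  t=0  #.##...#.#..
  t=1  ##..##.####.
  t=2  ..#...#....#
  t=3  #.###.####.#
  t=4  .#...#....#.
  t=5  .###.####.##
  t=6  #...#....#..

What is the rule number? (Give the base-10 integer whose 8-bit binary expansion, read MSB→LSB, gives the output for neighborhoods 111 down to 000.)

  nb ###: next=.  (t=1,i=8, bit7=0)
  nb ##.: next=.  (t=0,i=3, bit6=0)
  nb #.#: next=#  (t=0,i=1, bit5=1)
  nb #..: next=#  (t=0,i=4, bit4=1)
  nb .##: next=.  (t=0,i=2, bit3=0)
  nb .#.: next=#  (t=0,i=0, bit2=1)
  nb ..#: next=.  (t=0,i=6, bit1=0)
  nb ...: next=#  (t=0,i=5, bit0=1)
  bits 00110101 = 53

53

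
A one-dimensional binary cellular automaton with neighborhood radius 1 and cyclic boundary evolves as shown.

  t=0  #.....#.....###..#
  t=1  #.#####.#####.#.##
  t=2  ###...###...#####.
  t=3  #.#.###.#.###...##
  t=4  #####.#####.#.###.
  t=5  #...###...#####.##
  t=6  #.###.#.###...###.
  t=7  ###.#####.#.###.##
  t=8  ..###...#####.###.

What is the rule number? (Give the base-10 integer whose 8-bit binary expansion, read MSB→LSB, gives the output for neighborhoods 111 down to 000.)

111

  nb ###: next=.  (t=0,i=13, bit7=0)
  nb ##.: next=#  (t=0,i=0, bit6=1)
  nb #.#: next=#  (t=1,i=1, bit5=1)
  nb #..: next=.  (t=0,i=1, bit4=0)
  nb .##: next=#  (t=0,i=12, bit3=1)
  nb .#.: next=#  (t=0,i=6, bit2=1)
  nb ..#: next=#  (t=0,i=5, bit1=1)
  nb ...: next=#  (t=0,i=2, bit0=1)
  bits 01101111 = 111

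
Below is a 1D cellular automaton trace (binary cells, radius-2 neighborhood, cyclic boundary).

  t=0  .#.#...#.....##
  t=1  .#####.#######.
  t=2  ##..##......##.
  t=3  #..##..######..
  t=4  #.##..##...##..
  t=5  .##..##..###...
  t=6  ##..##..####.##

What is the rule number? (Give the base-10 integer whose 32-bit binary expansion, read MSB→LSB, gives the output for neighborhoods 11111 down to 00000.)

1887129051

  #####|.  b31=0 t=1,i=3
  ####.|#  b30=1 t=1,i=4
  ###.#|#  b29=1 t=1,i=5
  ###..|#  b28=1 t=1,i=13
  ##.##|.  b27=0 t=1,i=6
  ##.#.|.  b26=0 t=0,i=0
  ##..#|.  b25=0 t=1,i=14
  ##...|.  b24=0 t=2,i=6
  #.###|.  b23=0 t=1,i=7
  #.##.|#  b22=1 t=2,i=0
  #.#.#|#  b21=1 t=0,i=1
  #.#..|#  b20=1 t=0,i=3
  #..##|#  b19=1 t=1,i=0
  #..#.|.  b18=0 t=3,i=14
  #...#|#  b17=1 t=0,i=5
  #....|#  b16=1 t=0,i=9
  .####|.  b15=0 t=1,i=2
  .###.|#  b14=1 t=5,i=10
  .##.#|.  b13=0 t=0,i=14
  .##..|.  b12=0 t=2,i=1
  .#.##|#  b11=1 t=4,i=1
  .#.#.|#  b10=1 t=0,i=2
  .#..#|.  b9=0 t=3,i=1
  .#...|#  b8=1 t=0,i=4
  ..###|#  b7=1 t=1,i=1
  ..##.|#  b6=1 t=0,i=13
  ..#.#|.  b5=0 t=4,i=0
  ..#..|#  b4=1 t=0,i=7
  ...##|#  b3=1 t=0,i=12
  ...#.|.  b2=0 t=0,i=6
  ....#|#  b1=1 t=0,i=11
  .....|#  b0=1 t=0,i=10
  bits 01110000011110110100110111011011 = 1887129051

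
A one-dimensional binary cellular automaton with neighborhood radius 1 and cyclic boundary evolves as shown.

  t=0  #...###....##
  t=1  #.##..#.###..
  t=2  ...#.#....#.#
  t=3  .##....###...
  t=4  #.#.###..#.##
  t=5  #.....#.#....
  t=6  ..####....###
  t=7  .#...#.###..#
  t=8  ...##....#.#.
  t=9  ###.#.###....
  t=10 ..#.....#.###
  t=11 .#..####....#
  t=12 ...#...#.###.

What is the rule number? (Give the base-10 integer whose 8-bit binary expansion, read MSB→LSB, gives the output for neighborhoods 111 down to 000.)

67

  [7] ### => .  t=0,i=5
  [6] ##. => #  t=0,i=0
  [5] #.# => .  t=1,i=1
  [4] #.. => .  t=0,i=1
  [3] .## => .  t=0,i=4
  [2] .#. => .  t=1,i=0
  [1] ..# => #  t=0,i=3
  [0] ... => #  t=0,i=2
  bits 01000011 = 67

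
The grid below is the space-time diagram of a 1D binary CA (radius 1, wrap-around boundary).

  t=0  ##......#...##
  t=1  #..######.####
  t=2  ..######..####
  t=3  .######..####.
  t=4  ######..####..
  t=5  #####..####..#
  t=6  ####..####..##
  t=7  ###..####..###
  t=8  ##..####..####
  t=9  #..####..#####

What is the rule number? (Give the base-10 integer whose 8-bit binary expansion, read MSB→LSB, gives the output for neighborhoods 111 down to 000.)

143

  [7] ### => #  t=0,i=0
  [6] ##. => .  t=0,i=1
  [5] #.# => .  t=1,i=9
  [4] #.. => .  t=0,i=2
  [3] .## => #  t=0,i=12
  [2] .#. => #  t=0,i=8
  [1] ..# => #  t=0,i=7
  [0] ... => #  t=0,i=3
  bits 10001111 = 143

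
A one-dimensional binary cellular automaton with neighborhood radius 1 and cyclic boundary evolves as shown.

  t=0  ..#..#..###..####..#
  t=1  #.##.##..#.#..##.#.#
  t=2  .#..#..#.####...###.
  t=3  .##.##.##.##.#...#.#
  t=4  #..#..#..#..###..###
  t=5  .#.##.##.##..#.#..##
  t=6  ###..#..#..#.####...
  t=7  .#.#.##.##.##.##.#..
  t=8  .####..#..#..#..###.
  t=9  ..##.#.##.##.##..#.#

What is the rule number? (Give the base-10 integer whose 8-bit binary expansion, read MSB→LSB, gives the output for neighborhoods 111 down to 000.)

  [7] ### => #  t=0,i=9
  [6] ##. => .  t=0,i=10
  [5] #.# => #  t=1,i=1
  [4] #.. => #  t=0,i=0
  [3] .## => .  t=0,i=8
  [2] .#. => #  t=0,i=2
  [1] ..# => .  t=0,i=1
  [0] ... => .  t=2,i=14
  bits 10110100 = 180

180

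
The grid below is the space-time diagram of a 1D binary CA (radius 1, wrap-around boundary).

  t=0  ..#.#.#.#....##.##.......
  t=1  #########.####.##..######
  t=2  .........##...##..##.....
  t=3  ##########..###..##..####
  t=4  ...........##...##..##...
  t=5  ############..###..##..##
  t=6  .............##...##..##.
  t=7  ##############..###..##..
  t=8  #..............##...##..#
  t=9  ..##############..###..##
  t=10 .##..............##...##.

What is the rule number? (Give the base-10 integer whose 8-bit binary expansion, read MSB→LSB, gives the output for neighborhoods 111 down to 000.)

  ###|.  b7=0 t=1,i=0
  ##.|.  b6=0 t=0,i=14
  #.#|#  b5=1 t=0,i=3
  #..|.  b4=0 t=0,i=9
  .##|#  b3=1 t=0,i=13
  .#.|#  b2=1 t=0,i=2
  ..#|#  b1=1 t=0,i=1
  ...|#  b0=1 t=0,i=0
  bits 00101111 = 47

47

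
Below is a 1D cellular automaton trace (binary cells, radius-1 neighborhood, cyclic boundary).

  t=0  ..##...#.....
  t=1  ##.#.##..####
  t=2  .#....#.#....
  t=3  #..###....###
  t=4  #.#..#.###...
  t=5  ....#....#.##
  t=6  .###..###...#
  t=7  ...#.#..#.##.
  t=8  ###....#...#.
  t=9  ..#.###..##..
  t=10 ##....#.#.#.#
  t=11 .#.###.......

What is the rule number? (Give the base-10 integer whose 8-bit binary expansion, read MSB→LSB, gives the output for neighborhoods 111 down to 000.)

  ### -> .   bit 7 = 0  t=1,i=0
  ##. -> #   bit 6 = 1  t=0,i=3
  #.# -> .   bit 5 = 0  t=1,i=2
  #.. -> .   bit 4 = 0  t=0,i=4
  .## -> .   bit 3 = 0  t=0,i=2
  .#. -> .   bit 2 = 0  t=0,i=7
  ..# -> #   bit 1 = 1  t=0,i=1
  ... -> #   bit 0 = 1  t=0,i=0
  bits 01000011 = 67

67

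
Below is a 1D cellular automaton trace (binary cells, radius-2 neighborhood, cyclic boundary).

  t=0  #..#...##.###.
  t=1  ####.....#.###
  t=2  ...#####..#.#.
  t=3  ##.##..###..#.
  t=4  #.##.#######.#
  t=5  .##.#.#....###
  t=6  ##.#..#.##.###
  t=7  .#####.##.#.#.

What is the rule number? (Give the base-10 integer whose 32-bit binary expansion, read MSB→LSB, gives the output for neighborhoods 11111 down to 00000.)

  [31] ##### => .  t=1,i=0
  [30] ####. => .  t=1,i=2
  [29] ###.# => #  t=0,i=12
  [28] ###.. => #  t=1,i=3
  [27] ##.## => #  t=0,i=9
  [26] ##.#. => #  t=0,i=13
  [25] ##..# => #  t=2,i=8
  [24] ##... => #  t=1,i=4
  [23] #.### => .  t=0,i=10
  [22] #.##. => #  t=3,i=0
  [21] #.#.# => .  t=5,i=4
  [20] #.#.. => #  t=0,i=0
  [19] #..## => #  t=3,i=6
  [18] #..#. => #  t=0,i=2
  [17] #...# => .  t=0,i=5
  [16] #.... => #  t=1,i=5
  [15] .#### => #  t=1,i=12
  [14] .###. => #  t=0,i=11
  [13] .##.# => .  t=0,i=8
  [12] .##.. => .  t=3,i=4
  [11] .#.## => #  t=1,i=10
  [10] .#.#. => .  t=2,i=11
  [9] .#..# => #  t=0,i=1
  [8] .#... => .  t=0,i=4
  [7] ..### => #  t=2,i=3
  [6] ..##. => .  t=0,i=7
  [5] ..#.# => .  t=1,i=9
  [4] ..#.. => #  t=0,i=3
  [3] ...## => .  t=0,i=6
  [2] ...#. => .  t=1,i=8
  [1] ....# => #  t=1,i=7
  [0] ..... => #  t=1,i=6
  bits 00111111010111011100101010010011 = 1063111315

1063111315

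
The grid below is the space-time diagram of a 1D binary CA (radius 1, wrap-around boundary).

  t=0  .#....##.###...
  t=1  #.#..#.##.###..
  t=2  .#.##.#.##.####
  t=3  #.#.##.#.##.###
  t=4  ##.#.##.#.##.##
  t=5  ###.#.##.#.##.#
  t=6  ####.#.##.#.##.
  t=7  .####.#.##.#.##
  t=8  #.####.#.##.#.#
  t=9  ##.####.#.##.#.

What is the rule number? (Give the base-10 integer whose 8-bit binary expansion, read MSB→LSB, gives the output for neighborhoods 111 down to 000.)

242

  ###|#  b7=1 t=0,i=10
  ##.|#  b6=1 t=0,i=7
  #.#|#  b5=1 t=0,i=8
  #..|#  b4=1 t=0,i=2
  .##|.  b3=0 t=0,i=6
  .#.|.  b2=0 t=0,i=1
  ..#|#  b1=1 t=0,i=0
  ...|.  b0=0 t=0,i=3
  bits 11110010 = 242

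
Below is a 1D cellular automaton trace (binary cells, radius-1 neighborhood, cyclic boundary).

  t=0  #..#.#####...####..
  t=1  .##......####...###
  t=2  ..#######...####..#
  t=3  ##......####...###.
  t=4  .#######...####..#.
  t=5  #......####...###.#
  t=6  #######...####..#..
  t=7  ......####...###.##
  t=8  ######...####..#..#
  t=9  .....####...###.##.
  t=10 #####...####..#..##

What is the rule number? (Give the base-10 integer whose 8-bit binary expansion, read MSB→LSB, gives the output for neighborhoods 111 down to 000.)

83

  ###|.  b7=0 t=0,i=6
  ##.|#  b6=1 t=0,i=9
  #.#|.  b5=0 t=0,i=4
  #..|#  b4=1 t=0,i=1
  .##|.  b3=0 t=0,i=5
  .#.|.  b2=0 t=0,i=0
  ..#|#  b1=1 t=0,i=2
  ...|#  b0=1 t=0,i=11
  bits 01010011 = 83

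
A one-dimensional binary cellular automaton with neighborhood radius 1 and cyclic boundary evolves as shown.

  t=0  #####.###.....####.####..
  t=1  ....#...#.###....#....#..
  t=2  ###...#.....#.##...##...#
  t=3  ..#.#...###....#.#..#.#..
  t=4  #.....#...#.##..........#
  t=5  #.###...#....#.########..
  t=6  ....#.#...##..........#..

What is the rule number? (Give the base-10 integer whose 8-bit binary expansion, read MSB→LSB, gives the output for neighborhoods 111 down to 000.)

65

  ###|.  b7=0 t=0,i=1
  ##.|#  b6=1 t=0,i=4
  #.#|.  b5=0 t=0,i=5
  #..|.  b4=0 t=0,i=9
  .##|.  b3=0 t=0,i=0
  .#.|.  b2=0 t=1,i=4
  ..#|.  b1=0 t=0,i=13
  ...|#  b0=1 t=0,i=10
  bits 01000001 = 65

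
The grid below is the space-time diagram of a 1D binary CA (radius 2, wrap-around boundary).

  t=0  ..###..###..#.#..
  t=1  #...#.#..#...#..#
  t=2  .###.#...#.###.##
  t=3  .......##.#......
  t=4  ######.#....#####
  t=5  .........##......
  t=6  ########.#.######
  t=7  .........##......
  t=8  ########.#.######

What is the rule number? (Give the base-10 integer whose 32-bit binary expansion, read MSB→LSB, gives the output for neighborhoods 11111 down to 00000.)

  [31] ##### => .  t=4,i=0
  [30] ####. => .  t=4,i=4
  [29] ###.# => .  t=2,i=3
  [28] ###.. => #  t=0,i=4
  [27] ##.## => .  t=2,i=0
  [26] ##.#. => .  t=2,i=4
  [25] ##..# => .  t=0,i=5
  [24] ##... => #  t=1,i=1
  [23] #.### => .  t=2,i=1
  [22] #.##. => .  t=2,i=15
  [21] #.#.# => #  t=6,i=9
  [20] #.#.. => .  t=0,i=14
  [19] #..## => #  t=0,i=6
  [18] #..#. => .  t=0,i=11
  [17] #...# => #  t=1,i=2
  [16] #.... => #  t=0,i=16
  [15] .#### => .  t=4,i=13
  [14] .###. => .  t=0,i=3
  [13] .##.# => .  t=2,i=16
  [12] .##.. => .  t=1,i=0
  [11] .#.## => #  t=2,i=10
  [10] .#.#. => #  t=0,i=13
  [9] .#..# => .  t=1,i=7
  [8] .#... => .  t=0,i=15
  [7] ..### => .  t=0,i=2
  [6] ..##. => #  t=1,i=16
  [5] ..#.# => .  t=0,i=12
  [4] ..#.. => #  t=1,i=9
  [3] ...## => .  t=0,i=1
  [2] ...#. => #  t=1,i=3
  [1] ....# => #  t=0,i=0
  [0] ..... => #  t=3,i=0
  bits 00010001001010110000110001010111 = 288033879

288033879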